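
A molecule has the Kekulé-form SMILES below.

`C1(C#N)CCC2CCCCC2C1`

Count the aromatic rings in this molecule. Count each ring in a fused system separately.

0

The SMILES encodes two fused six-membered saturated carbon rings.
The 6-membered ring has only sp³ atoms, so it is not fully conjugated — not aromatic (cyclohexane ring).
The second 6-membered ring has only sp³ atoms, so it is not fully conjugated — not aromatic (cyclohexane ring).
None of the rings are aromatic. Total: 0.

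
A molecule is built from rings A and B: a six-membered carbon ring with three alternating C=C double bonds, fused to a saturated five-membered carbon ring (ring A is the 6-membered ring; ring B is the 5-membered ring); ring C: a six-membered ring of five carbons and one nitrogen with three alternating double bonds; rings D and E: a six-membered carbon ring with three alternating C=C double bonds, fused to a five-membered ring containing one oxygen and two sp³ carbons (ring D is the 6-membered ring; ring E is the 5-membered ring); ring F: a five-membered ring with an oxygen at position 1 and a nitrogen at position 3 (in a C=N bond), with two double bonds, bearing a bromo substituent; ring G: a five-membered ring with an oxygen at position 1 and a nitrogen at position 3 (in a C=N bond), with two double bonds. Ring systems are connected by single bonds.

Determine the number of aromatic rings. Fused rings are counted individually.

Ring A has a continuous p-orbital overlap around the ring; 3 ring double bonds give 6 π electrons. That satisfies 4n+2 with n=1, so ring A is aromatic (benzene ring).
Ring B has three sp³ carbons, so it is not fully conjugated — not aromatic (cyclopentane ring).
Ring C is fully conjugated (every ring atom contributes a p orbital); 3 ring double bonds give 6 π electrons. That satisfies 4n+2 with n=1, so ring C is aromatic (pyridine).
Ring D has a continuous p-orbital overlap around the ring; 3 ring double bonds give 6 π electrons. That satisfies 4n+2 with n=1, so ring D is aromatic (benzene ring).
Ring E has two sp³ carbons, so it is not fully conjugated — not aromatic (oxolane ring).
Ring F is planar and fully conjugated; 2 ring double bonds (4 π electrons) plus a heteroatom lone pair (2) give 6 π electrons. Since 6 = 4n+2 (n=1), ring F is aromatic (oxazole).
Ring G has a continuous p-orbital overlap around the ring; 2 ring double bonds (4 π electrons) plus a heteroatom lone pair (2) give 6 π electrons. 6 = 4(1)+2, so ring G is aromatic (oxazole).
Aromatic: A, C, D, F, G. Total: 5.

5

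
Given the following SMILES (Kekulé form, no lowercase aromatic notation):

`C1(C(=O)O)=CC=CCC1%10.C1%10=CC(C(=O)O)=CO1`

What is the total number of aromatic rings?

The SMILES encodes a six-membered carbon ring with two conjugated C=C double bonds and two sp³ carbons; a five-membered ring of four carbons and one oxygen, with two C=C double bonds.
The 6-membered ring has two sp³ carbons, so it is not fully conjugated — not aromatic (1,3-cyclohexadiene).
The 5-membered ring with one oxygen is planar and fully conjugated; 2 ring double bonds (4 π electrons) plus a heteroatom lone pair (2) give 6 π electrons. That satisfies 4n+2 with n=1, so it is aromatic (furan).
1 of the 2 rings is aromatic. Total: 1.

1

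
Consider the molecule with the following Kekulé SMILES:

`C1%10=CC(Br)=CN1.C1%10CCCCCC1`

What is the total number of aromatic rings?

1

The SMILES encodes a five-membered ring of four carbons and one nitrogen bearing a hydrogen, with two C=C double bonds; a seven-membered saturated carbon ring.
The 5-membered ring with one N–H is planar and fully conjugated; 2 ring double bonds (4 π electrons) plus a heteroatom lone pair (2) give 6 π electrons. Since 6 = 4n+2 (n=1), it is aromatic (pyrrole).
The 7-membered ring has only sp³ atoms, so it is not fully conjugated — not aromatic (cycloheptane).
1 of the 2 rings is aromatic. Total: 1.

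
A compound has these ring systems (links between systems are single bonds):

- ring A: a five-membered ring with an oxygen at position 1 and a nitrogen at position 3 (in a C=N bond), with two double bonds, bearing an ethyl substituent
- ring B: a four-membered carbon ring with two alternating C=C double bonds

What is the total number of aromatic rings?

1

Ring A has a continuous p-orbital overlap around the ring; 2 ring double bonds (4 π electrons) plus a heteroatom lone pair (2) give 6 π electrons. That satisfies 4n+2 with n=1, so ring A is aromatic (oxazole).
Ring B has only sp² ring atoms; a planar conformation would have a fully conjugated π system of 4 electrons. But 4 = 4(1), which is 4n not 4n+2, so ring B is not aromatic (cyclobutadiene) — cyclobutadiene is antiaromatic and distorts to a rectangle.
Aromatic: A. Total: 1.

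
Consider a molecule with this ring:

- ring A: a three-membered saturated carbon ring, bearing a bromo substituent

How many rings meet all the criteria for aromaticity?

0

Ring A has only sp³ atoms, so it is not fully conjugated — not aromatic (cyclopropane).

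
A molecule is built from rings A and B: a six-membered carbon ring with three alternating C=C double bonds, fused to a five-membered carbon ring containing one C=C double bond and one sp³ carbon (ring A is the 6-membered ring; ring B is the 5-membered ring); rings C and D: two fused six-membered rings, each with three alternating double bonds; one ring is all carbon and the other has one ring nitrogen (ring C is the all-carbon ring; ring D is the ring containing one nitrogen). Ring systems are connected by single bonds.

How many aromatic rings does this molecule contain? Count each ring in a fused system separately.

Ring A is planar and fully conjugated; 3 ring double bonds give 6 π electrons. Since 6 = 4n+2 (n=1), ring A is aromatic (benzene ring).
Ring B has one sp³ carbon, so it is not fully conjugated — not aromatic (cyclopentene ring).
Rings C and D form a fused bicyclic system (with one nitrogen) with 10 sp² atoms and 10 π electrons from ring double bonds. 10 = 4(2)+2, so the system is aromatic and both rings count as aromatic (quinoline).
Aromatic: A, C, D. Total: 3.

3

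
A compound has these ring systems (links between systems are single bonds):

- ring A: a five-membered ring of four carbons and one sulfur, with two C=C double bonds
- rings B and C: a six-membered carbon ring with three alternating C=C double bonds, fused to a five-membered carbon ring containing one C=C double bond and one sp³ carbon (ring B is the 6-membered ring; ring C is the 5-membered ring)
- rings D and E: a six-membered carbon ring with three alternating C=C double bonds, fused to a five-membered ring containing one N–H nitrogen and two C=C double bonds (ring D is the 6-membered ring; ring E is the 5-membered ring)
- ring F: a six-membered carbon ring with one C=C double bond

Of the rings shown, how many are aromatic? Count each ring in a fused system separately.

Ring A has a continuous p-orbital overlap around the ring; 2 ring double bonds (4 π electrons) plus a heteroatom lone pair (2) give 6 π electrons. That satisfies 4n+2 with n=1, so ring A is aromatic (thiophene).
Ring B is planar and fully conjugated; 3 ring double bonds give 6 π electrons. 6 = 4(1)+2, so ring B is aromatic (benzene ring).
Ring C has one sp³ carbon, so it is not fully conjugated — not aromatic (cyclopentene ring).
Rings D and E form a fused bicyclic system (with one N–H) with 9 sp² atoms and 10 π electrons from ring double bonds plus a heteroatom lone pair. 10 = 4(2)+2, so the system is aromatic and both rings count as aromatic (indole).
Ring F has four sp³ carbons, so it is not fully conjugated — not aromatic (cyclohexene).
Aromatic: A, B, D, E. Total: 4.

4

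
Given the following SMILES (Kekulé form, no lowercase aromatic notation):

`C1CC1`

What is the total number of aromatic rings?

0

The SMILES encodes a three-membered saturated carbon ring.
The 3-membered ring has only sp³ atoms, so it is not fully conjugated — not aromatic (cyclopropane).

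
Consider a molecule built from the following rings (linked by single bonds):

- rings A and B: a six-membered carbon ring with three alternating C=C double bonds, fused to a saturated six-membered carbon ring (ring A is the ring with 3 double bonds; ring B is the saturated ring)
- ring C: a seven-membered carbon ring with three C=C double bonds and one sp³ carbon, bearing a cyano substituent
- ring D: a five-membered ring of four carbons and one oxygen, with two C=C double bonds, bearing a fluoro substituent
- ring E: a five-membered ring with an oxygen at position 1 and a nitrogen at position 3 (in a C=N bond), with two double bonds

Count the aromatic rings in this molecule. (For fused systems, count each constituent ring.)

3

Ring A is planar and fully conjugated; 3 ring double bonds give 6 π electrons. Since 6 = 4n+2 (n=1), ring A is aromatic (benzene ring).
Ring B has four sp³ carbons, so it is not fully conjugated — not aromatic (cyclohexane ring).
Ring C has one sp³ carbon, so it is not fully conjugated — not aromatic (cycloheptatriene).
Ring D is planar and fully conjugated; 2 ring double bonds (4 π electrons) plus a heteroatom lone pair (2) give 6 π electrons. That satisfies 4n+2 with n=1, so ring D is aromatic (furan).
Ring E is fully conjugated (every ring atom contributes a p orbital); 2 ring double bonds (4 π electrons) plus a heteroatom lone pair (2) give 6 π electrons. 6 = 4(1)+2, so ring E is aromatic (oxazole).
Aromatic: A, D, E. Total: 3.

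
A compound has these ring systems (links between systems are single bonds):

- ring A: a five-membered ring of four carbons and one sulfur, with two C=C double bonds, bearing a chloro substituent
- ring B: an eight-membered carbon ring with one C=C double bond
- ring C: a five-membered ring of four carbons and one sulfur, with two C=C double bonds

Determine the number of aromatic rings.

2

Ring A has a continuous p-orbital overlap around the ring; 2 ring double bonds (4 π electrons) plus a heteroatom lone pair (2) give 6 π electrons. Since 6 = 4n+2 (n=1), ring A is aromatic (thiophene).
Ring B has six sp³ carbons, so it is not fully conjugated — not aromatic (cyclooctene).
Ring C is planar and fully conjugated; 2 ring double bonds (4 π electrons) plus a heteroatom lone pair (2) give 6 π electrons. Since 6 = 4n+2 (n=1), ring C is aromatic (thiophene).
Aromatic: A, C. Total: 2.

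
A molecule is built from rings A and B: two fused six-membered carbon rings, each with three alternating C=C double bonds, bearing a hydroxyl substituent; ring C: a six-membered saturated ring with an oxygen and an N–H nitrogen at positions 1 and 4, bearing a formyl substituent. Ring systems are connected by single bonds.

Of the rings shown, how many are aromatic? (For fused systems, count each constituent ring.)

2

Rings A and B form a fused bicyclic system with 10 sp² atoms and 10 π electrons from ring double bonds. 10 = 4(2)+2, so the system is aromatic and both rings count as aromatic (naphthalene).
Ring C has only sp³ atoms, so it is not fully conjugated — not aromatic (morpholine).
Aromatic: A, B. Total: 2.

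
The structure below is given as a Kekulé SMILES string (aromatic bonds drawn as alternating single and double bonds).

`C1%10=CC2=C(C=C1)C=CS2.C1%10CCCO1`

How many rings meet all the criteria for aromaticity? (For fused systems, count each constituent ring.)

The SMILES encodes a six-membered carbon ring with three alternating C=C double bonds, fused to a five-membered ring containing one sulfur and two C=C double bonds; a five-membered saturated ring of four carbons and one oxygen.
The fused 6/5-membered bicyclic (with one sulfur) is a single π system with 9 sp² atoms and 10 π electrons from ring double bonds plus a heteroatom lone pair. 10 = 4(2)+2, so the system is aromatic and both rings count as aromatic (benzothiophene).
The 5-membered ring with one oxygen has only sp³ atoms, so it is not fully conjugated — not aromatic (tetrahydrofuran).
2 of the 3 rings are aromatic. Total: 2.

2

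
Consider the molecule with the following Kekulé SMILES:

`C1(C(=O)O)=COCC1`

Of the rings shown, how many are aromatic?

0

The SMILES encodes a five-membered ring of four carbons and one oxygen, with one C=C double bond and two sp³ carbons.
The 5-membered ring with one oxygen has two sp³ carbons, so it is not fully conjugated — not aromatic (2,3-dihydrofuran).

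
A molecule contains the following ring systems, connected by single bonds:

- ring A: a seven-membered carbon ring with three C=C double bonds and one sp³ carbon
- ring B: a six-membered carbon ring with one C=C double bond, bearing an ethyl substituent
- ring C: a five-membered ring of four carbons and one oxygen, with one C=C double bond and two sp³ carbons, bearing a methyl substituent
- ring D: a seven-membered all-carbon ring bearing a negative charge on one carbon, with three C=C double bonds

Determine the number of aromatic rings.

Ring A has one sp³ carbon, so it is not fully conjugated — not aromatic (cycloheptatriene).
Ring B has four sp³ carbons, so it is not fully conjugated — not aromatic (cyclohexene).
Ring C has two sp³ carbons, so it is not fully conjugated — not aromatic (2,3-dihydrofuran).
Ring D has only sp² ring atoms; a planar conformation would have a fully conjugated π system of 8 electrons. But 8 = 4(2), which is 4n not 4n+2, so ring D is not aromatic (cycloheptatrienyl anion).
No ring is aromatic. Total: 0.

0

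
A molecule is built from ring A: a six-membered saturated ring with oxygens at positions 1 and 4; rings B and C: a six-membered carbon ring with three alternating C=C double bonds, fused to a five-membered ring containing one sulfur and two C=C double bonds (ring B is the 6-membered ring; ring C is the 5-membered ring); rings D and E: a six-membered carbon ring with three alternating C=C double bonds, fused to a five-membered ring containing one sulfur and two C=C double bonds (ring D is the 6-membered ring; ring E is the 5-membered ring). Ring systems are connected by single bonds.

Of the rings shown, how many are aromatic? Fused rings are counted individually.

4

Ring A has only sp³ atoms, so it is not fully conjugated — not aromatic (1,4-dioxane).
Rings B and C form a fused bicyclic system (with one sulfur) with 9 sp² atoms and 10 π electrons from ring double bonds plus a heteroatom lone pair. 10 = 4(2)+2, so the system is aromatic and both rings count as aromatic (benzothiophene).
Rings D and E form a fused bicyclic system (with one sulfur) with 9 sp² atoms and 10 π electrons from ring double bonds plus a heteroatom lone pair. 10 = 4(2)+2, so the system is aromatic and both rings count as aromatic (benzothiophene).
Aromatic: B, C, D, E. Total: 4.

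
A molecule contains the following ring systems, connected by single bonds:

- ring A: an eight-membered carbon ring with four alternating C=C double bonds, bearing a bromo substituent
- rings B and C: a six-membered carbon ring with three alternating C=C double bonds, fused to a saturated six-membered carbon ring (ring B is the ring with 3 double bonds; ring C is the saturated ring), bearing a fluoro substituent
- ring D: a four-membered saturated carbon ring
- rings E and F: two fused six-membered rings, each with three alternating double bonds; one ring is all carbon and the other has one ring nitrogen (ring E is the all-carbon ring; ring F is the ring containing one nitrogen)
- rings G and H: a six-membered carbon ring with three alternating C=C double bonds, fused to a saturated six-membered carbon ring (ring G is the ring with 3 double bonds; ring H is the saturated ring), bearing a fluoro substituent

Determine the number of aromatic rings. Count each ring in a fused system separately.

4

Ring A has only sp² ring atoms; a planar conformation would have a fully conjugated π system of 8 electrons. But 8 = 4(2), which is 4n not 4n+2, so ring A is not aromatic (cyclooctatetraene) — cyclooctatetraene distorts into a non-planar tub to avoid antiaromaticity.
Ring B is fully conjugated (every ring atom contributes a p orbital); 3 ring double bonds give 6 π electrons. 6 = 4(1)+2, so ring B is aromatic (benzene ring).
Ring C has four sp³ carbons, so it is not fully conjugated — not aromatic (cyclohexane ring).
Ring D has only sp³ atoms, so it is not fully conjugated — not aromatic (cyclobutane).
Rings E and F form a fused bicyclic system (with one nitrogen) with 10 sp² atoms and 10 π electrons from ring double bonds. 10 = 4(2)+2, so the system is aromatic and both rings count as aromatic (quinoline).
Ring G is planar and fully conjugated; 3 ring double bonds give 6 π electrons. 6 = 4(1)+2, so ring G is aromatic (benzene ring).
Ring H has four sp³ carbons, so it is not fully conjugated — not aromatic (cyclohexane ring).
Aromatic: B, E, F, G. Total: 4.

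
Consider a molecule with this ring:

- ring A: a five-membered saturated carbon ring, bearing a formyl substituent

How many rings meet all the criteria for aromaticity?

0

Ring A has only sp³ atoms, so it is not fully conjugated — not aromatic (cyclopentane).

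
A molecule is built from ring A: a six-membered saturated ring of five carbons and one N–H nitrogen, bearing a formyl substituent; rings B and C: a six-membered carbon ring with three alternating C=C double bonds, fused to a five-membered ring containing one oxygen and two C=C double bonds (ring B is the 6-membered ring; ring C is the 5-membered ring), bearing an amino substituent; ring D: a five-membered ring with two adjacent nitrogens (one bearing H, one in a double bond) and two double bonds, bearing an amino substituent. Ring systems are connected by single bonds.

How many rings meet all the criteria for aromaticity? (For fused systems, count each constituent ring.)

3

Ring A has only sp³ atoms, so it is not fully conjugated — not aromatic (piperidine).
Rings B and C form a fused bicyclic system (with one oxygen) with 9 sp² atoms and 10 π electrons from ring double bonds plus a heteroatom lone pair. 10 = 4(2)+2, so the system is aromatic and both rings count as aromatic (benzofuran).
Ring D is planar and fully conjugated; 2 ring double bonds (4 π electrons) plus a heteroatom lone pair (2) give 6 π electrons. That satisfies 4n+2 with n=1, so ring D is aromatic (pyrazole).
Aromatic: B, C, D. Total: 3.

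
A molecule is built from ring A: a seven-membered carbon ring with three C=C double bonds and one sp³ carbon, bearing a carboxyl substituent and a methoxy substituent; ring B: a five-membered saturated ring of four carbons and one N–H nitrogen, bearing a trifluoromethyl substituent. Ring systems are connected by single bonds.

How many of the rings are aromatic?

0

Ring A has one sp³ carbon, so it is not fully conjugated — not aromatic (cycloheptatriene).
Ring B has only sp³ atoms, so it is not fully conjugated — not aromatic (pyrrolidine).
No ring is aromatic. Total: 0.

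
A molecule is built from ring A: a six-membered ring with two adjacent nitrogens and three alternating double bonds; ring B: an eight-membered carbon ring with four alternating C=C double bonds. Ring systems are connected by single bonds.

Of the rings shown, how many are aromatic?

Ring A is fully conjugated (every ring atom contributes a p orbital); 3 ring double bonds give 6 π electrons. Since 6 = 4n+2 (n=1), ring A is aromatic (pyridazine).
Ring B has only sp² ring atoms; a planar conformation would have a fully conjugated π system of 8 electrons. But 8 = 4(2), which is 4n not 4n+2, so ring B is not aromatic (cyclooctatetraene) — cyclooctatetraene distorts into a non-planar tub to avoid antiaromaticity.
Aromatic: A. Total: 1.

1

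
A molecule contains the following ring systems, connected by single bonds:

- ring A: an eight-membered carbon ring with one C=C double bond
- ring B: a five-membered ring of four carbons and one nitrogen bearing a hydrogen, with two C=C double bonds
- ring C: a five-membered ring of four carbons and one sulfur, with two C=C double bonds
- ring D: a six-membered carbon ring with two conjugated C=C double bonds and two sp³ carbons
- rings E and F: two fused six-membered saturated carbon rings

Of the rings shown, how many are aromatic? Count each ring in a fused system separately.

Ring A has six sp³ carbons, so it is not fully conjugated — not aromatic (cyclooctene).
Ring B is planar and fully conjugated; 2 ring double bonds (4 π electrons) plus a heteroatom lone pair (2) give 6 π electrons. That satisfies 4n+2 with n=1, so ring B is aromatic (pyrrole).
Ring C is fully conjugated (every ring atom contributes a p orbital); 2 ring double bonds (4 π electrons) plus a heteroatom lone pair (2) give 6 π electrons. That satisfies 4n+2 with n=1, so ring C is aromatic (thiophene).
Ring D has two sp³ carbons, so it is not fully conjugated — not aromatic (1,3-cyclohexadiene).
Ring E has only sp³ atoms, so it is not fully conjugated — not aromatic (cyclohexane ring).
Ring F has only sp³ atoms, so it is not fully conjugated — not aromatic (cyclohexane ring).
Aromatic: B, C. Total: 2.

2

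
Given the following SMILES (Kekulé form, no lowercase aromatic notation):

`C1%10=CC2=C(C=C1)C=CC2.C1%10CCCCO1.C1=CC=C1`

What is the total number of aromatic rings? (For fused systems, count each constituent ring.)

The SMILES encodes a six-membered carbon ring with three alternating C=C double bonds, fused to a five-membered carbon ring containing one C=C double bond and one sp³ carbon; a six-membered saturated ring of five carbons and one oxygen; a four-membered carbon ring with two alternating C=C double bonds.
The 6-membered ring is planar and fully conjugated; 3 ring double bonds give 6 π electrons. 6 = 4(1)+2, so it is aromatic (benzene ring).
The 5-membered ring has one sp³ carbon, so it is not fully conjugated — not aromatic (cyclopentene ring).
The 6-membered ring with one oxygen has only sp³ atoms, so it is not fully conjugated — not aromatic (tetrahydropyran).
The 4-membered ring has only sp² ring atoms; a planar conformation would have a fully conjugated π system of 4 electrons. But 4 = 4(1), which is 4n not 4n+2, so it is not aromatic (cyclobutadiene) — cyclobutadiene is antiaromatic and distorts to a rectangle.
1 of the 4 rings is aromatic. Total: 1.

1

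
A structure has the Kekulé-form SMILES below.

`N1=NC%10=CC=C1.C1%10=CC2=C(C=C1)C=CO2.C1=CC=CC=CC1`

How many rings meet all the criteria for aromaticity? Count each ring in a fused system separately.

3

The SMILES encodes a six-membered ring with two adjacent nitrogens and three alternating double bonds; a six-membered carbon ring with three alternating C=C double bonds, fused to a five-membered ring containing one oxygen and two C=C double bonds; a seven-membered carbon ring with three C=C double bonds and one sp³ carbon.
The 6-membered ring with two nitrogens (1,2) is fully conjugated (every ring atom contributes a p orbital); 3 ring double bonds give 6 π electrons. Since 6 = 4n+2 (n=1), it is aromatic (pyridazine).
The fused 6/5-membered bicyclic (with one oxygen) is a single π system with 9 sp² atoms and 10 π electrons from ring double bonds plus a heteroatom lone pair. 10 = 4(2)+2, so the system is aromatic and both rings count as aromatic (benzofuran).
The 7-membered ring has one sp³ carbon, so it is not fully conjugated — not aromatic (cycloheptatriene).
3 of the 4 rings are aromatic. Total: 3.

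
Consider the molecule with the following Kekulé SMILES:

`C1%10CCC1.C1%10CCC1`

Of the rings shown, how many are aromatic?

0

The SMILES encodes a four-membered saturated carbon ring; a four-membered saturated carbon ring.
The 4-membered ring has only sp³ atoms, so it is not fully conjugated — not aromatic (cyclobutane).
The second 4-membered ring has only sp³ atoms, so it is not fully conjugated — not aromatic (cyclobutane).
None of the rings are aromatic. Total: 0.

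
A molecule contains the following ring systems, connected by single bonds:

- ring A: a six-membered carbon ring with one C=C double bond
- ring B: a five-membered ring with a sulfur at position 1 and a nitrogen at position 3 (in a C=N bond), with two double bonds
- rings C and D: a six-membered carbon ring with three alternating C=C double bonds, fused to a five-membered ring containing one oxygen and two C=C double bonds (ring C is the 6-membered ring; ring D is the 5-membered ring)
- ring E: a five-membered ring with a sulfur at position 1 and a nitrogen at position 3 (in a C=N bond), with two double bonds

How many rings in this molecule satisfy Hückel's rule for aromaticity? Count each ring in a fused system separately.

Ring A has four sp³ carbons, so it is not fully conjugated — not aromatic (cyclohexene).
Ring B is fully conjugated (every ring atom contributes a p orbital); 2 ring double bonds (4 π electrons) plus a heteroatom lone pair (2) give 6 π electrons. Since 6 = 4n+2 (n=1), ring B is aromatic (thiazole).
Rings C and D form a fused bicyclic system (with one oxygen) with 9 sp² atoms and 10 π electrons from ring double bonds plus a heteroatom lone pair. 10 = 4(2)+2, so the system is aromatic and both rings count as aromatic (benzofuran).
Ring E is fully conjugated (every ring atom contributes a p orbital); 2 ring double bonds (4 π electrons) plus a heteroatom lone pair (2) give 6 π electrons. 6 = 4(1)+2, so ring E is aromatic (thiazole).
Aromatic: B, C, D, E. Total: 4.

4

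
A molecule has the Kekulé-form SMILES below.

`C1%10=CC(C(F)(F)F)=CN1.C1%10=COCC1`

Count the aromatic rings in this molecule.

1

The SMILES encodes a five-membered ring of four carbons and one nitrogen bearing a hydrogen, with two C=C double bonds; a five-membered ring of four carbons and one oxygen, with one C=C double bond and two sp³ carbons.
The 5-membered ring with one N–H is planar and fully conjugated; 2 ring double bonds (4 π electrons) plus a heteroatom lone pair (2) give 6 π electrons. That satisfies 4n+2 with n=1, so it is aromatic (pyrrole).
The 5-membered ring with one oxygen has two sp³ carbons, so it is not fully conjugated — not aromatic (2,3-dihydrofuran).
1 of the 2 rings is aromatic. Total: 1.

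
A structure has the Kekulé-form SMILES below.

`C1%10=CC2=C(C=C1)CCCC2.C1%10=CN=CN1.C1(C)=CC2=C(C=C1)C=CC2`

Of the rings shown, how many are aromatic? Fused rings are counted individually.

3

The SMILES encodes a six-membered carbon ring with three alternating C=C double bonds, fused to a saturated six-membered carbon ring; a five-membered ring with nitrogens at positions 1 and 3 (one bearing H, one in a C=N bond) and two double bonds; a six-membered carbon ring with three alternating C=C double bonds, fused to a five-membered carbon ring containing one C=C double bond and one sp³ carbon.
The 6-membered ring is planar and fully conjugated; 3 ring double bonds give 6 π electrons. 6 = 4(1)+2, so it is aromatic (benzene ring).
The second 6-membered ring has four sp³ carbons, so it is not fully conjugated — not aromatic (cyclohexane ring).
The 5-membered ring with two nitrogens (one N–H, one =N–) has a continuous p-orbital overlap around the ring; 2 ring double bonds (4 π electrons) plus a heteroatom lone pair (2) give 6 π electrons. That satisfies 4n+2 with n=1, so it is aromatic (imidazole).
The third 6-membered ring is fully conjugated (every ring atom contributes a p orbital); 3 ring double bonds give 6 π electrons. That satisfies 4n+2 with n=1, so it is aromatic (benzene ring).
The 5-membered ring has one sp³ carbon, so it is not fully conjugated — not aromatic (cyclopentene ring).
3 of the 5 rings are aromatic. Total: 3.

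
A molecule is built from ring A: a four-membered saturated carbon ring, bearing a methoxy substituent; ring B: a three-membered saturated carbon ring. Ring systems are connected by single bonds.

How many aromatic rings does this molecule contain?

Ring A has only sp³ atoms, so it is not fully conjugated — not aromatic (cyclobutane).
Ring B has only sp³ atoms, so it is not fully conjugated — not aromatic (cyclopropane).
No ring is aromatic. Total: 0.

0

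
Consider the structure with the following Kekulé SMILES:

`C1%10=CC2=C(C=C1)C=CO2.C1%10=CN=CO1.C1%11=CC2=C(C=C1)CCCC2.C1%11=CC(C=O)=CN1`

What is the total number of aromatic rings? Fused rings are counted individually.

The SMILES encodes a six-membered carbon ring with three alternating C=C double bonds, fused to a five-membered ring containing one oxygen and two C=C double bonds; a five-membered ring with an oxygen at position 1 and a nitrogen at position 3 (in a C=N bond), with two double bonds; a six-membered carbon ring with three alternating C=C double bonds, fused to a saturated six-membered carbon ring; a five-membered ring of four carbons and one nitrogen bearing a hydrogen, with two C=C double bonds.
The fused 6/5-membered bicyclic (with one oxygen) is a single π system with 9 sp² atoms and 10 π electrons from ring double bonds plus a heteroatom lone pair. 10 = 4(2)+2, so the system is aromatic and both rings count as aromatic (benzofuran).
The 5-membered ring with one oxygen and one =N– is planar and fully conjugated; 2 ring double bonds (4 π electrons) plus a heteroatom lone pair (2) give 6 π electrons. That satisfies 4n+2 with n=1, so it is aromatic (oxazole).
The 6-membered ring is planar and fully conjugated; 3 ring double bonds give 6 π electrons. That satisfies 4n+2 with n=1, so it is aromatic (benzene ring).
The second 6-membered ring has four sp³ carbons, so it is not fully conjugated — not aromatic (cyclohexane ring).
The 5-membered ring with one N–H is fully conjugated (every ring atom contributes a p orbital); 2 ring double bonds (4 π electrons) plus a heteroatom lone pair (2) give 6 π electrons. 6 = 4(1)+2, so it is aromatic (pyrrole).
5 of the 6 rings are aromatic. Total: 5.

5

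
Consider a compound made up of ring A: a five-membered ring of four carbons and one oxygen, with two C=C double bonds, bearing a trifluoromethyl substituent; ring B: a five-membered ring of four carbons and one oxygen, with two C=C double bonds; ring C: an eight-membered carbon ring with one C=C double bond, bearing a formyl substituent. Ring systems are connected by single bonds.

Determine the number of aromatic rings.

Ring A has a continuous p-orbital overlap around the ring; 2 ring double bonds (4 π electrons) plus a heteroatom lone pair (2) give 6 π electrons. Since 6 = 4n+2 (n=1), ring A is aromatic (furan).
Ring B is fully conjugated (every ring atom contributes a p orbital); 2 ring double bonds (4 π electrons) plus a heteroatom lone pair (2) give 6 π electrons. Since 6 = 4n+2 (n=1), ring B is aromatic (furan).
Ring C has six sp³ carbons, so it is not fully conjugated — not aromatic (cyclooctene).
Aromatic: A, B. Total: 2.

2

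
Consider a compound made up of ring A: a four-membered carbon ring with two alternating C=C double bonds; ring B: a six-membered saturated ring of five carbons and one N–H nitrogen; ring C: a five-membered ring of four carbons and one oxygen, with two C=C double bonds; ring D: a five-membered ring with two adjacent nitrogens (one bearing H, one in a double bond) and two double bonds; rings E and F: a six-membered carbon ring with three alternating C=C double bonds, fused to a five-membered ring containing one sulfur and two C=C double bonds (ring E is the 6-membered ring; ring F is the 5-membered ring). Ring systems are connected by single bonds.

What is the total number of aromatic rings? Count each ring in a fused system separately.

4

Ring A has only sp² ring atoms; a planar conformation would have a fully conjugated π system of 4 electrons. But 4 = 4(1), which is 4n not 4n+2, so ring A is not aromatic (cyclobutadiene) — cyclobutadiene is antiaromatic and distorts to a rectangle.
Ring B has only sp³ atoms, so it is not fully conjugated — not aromatic (piperidine).
Ring C has a continuous p-orbital overlap around the ring; 2 ring double bonds (4 π electrons) plus a heteroatom lone pair (2) give 6 π electrons. That satisfies 4n+2 with n=1, so ring C is aromatic (furan).
Ring D has a continuous p-orbital overlap around the ring; 2 ring double bonds (4 π electrons) plus a heteroatom lone pair (2) give 6 π electrons. Since 6 = 4n+2 (n=1), ring D is aromatic (pyrazole).
Rings E and F form a fused bicyclic system (with one sulfur) with 9 sp² atoms and 10 π electrons from ring double bonds plus a heteroatom lone pair. 10 = 4(2)+2, so the system is aromatic and both rings count as aromatic (benzothiophene).
Aromatic: C, D, E, F. Total: 4.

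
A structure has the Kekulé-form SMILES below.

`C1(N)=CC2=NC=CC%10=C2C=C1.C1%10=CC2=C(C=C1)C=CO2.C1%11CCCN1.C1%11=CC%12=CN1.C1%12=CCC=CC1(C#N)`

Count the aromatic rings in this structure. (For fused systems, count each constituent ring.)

5

The SMILES encodes two fused six-membered rings, each with three alternating double bonds; one ring is all carbon and the other has one ring nitrogen; a six-membered carbon ring with three alternating C=C double bonds, fused to a five-membered ring containing one oxygen and two C=C double bonds; a five-membered saturated ring of four carbons and one N–H nitrogen; a five-membered ring of four carbons and one nitrogen bearing a hydrogen, with two C=C double bonds; a six-membered carbon ring with two isolated C=C double bonds and two sp³ carbons.
The fused 6/6-membered bicyclic (with one nitrogen) is a single π system with 10 sp² atoms and 10 π electrons from ring double bonds. 10 = 4(2)+2, so the system is aromatic and both rings count as aromatic (quinoline).
The fused 6/5-membered bicyclic (with one oxygen) is a single π system with 9 sp² atoms and 10 π electrons from ring double bonds plus a heteroatom lone pair. 10 = 4(2)+2, so the system is aromatic and both rings count as aromatic (benzofuran).
The 5-membered ring with one N–H has only sp³ atoms, so it is not fully conjugated — not aromatic (pyrrolidine).
The second 5-membered ring with one N–H has a continuous p-orbital overlap around the ring; 2 ring double bonds (4 π electrons) plus a heteroatom lone pair (2) give 6 π electrons. 6 = 4(1)+2, so it is aromatic (pyrrole).
The 6-membered ring has two sp³ carbons, so it is not fully conjugated — not aromatic (1,4-cyclohexadiene).
5 of the 7 rings are aromatic. Total: 5.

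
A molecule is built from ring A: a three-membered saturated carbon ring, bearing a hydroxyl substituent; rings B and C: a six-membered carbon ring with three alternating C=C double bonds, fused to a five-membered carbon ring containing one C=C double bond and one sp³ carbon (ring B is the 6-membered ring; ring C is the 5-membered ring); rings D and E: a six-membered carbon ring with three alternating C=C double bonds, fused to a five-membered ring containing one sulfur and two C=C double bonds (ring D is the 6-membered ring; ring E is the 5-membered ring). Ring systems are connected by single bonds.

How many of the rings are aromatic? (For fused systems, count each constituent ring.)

3

Ring A has only sp³ atoms, so it is not fully conjugated — not aromatic (cyclopropane).
Ring B has a continuous p-orbital overlap around the ring; 3 ring double bonds give 6 π electrons. That satisfies 4n+2 with n=1, so ring B is aromatic (benzene ring).
Ring C has one sp³ carbon, so it is not fully conjugated — not aromatic (cyclopentene ring).
Rings D and E form a fused bicyclic system (with one sulfur) with 9 sp² atoms and 10 π electrons from ring double bonds plus a heteroatom lone pair. 10 = 4(2)+2, so the system is aromatic and both rings count as aromatic (benzothiophene).
Aromatic: B, D, E. Total: 3.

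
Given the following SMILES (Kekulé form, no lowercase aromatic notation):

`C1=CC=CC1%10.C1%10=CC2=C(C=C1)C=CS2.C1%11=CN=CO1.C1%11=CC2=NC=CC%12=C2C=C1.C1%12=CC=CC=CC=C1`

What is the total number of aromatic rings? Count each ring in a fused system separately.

The SMILES encodes a five-membered carbon ring with two conjugated C=C double bonds and one sp³ carbon; a six-membered carbon ring with three alternating C=C double bonds, fused to a five-membered ring containing one sulfur and two C=C double bonds; a five-membered ring with an oxygen at position 1 and a nitrogen at position 3 (in a C=N bond), with two double bonds; two fused six-membered rings, each with three alternating double bonds; one ring is all carbon and the other has one ring nitrogen; an eight-membered carbon ring with four alternating C=C double bonds.
The 5-membered ring has one sp³ carbon, so it is not fully conjugated — not aromatic (cyclopentadiene).
The fused 6/5-membered bicyclic (with one sulfur) is a single π system with 9 sp² atoms and 10 π electrons from ring double bonds plus a heteroatom lone pair. 10 = 4(2)+2, so the system is aromatic and both rings count as aromatic (benzothiophene).
The 5-membered ring with one oxygen and one =N– is fully conjugated (every ring atom contributes a p orbital); 2 ring double bonds (4 π electrons) plus a heteroatom lone pair (2) give 6 π electrons. 6 = 4(1)+2, so it is aromatic (oxazole).
The fused 6/6-membered bicyclic (with one nitrogen) is a single π system with 10 sp² atoms and 10 π electrons from ring double bonds. 10 = 4(2)+2, so the system is aromatic and both rings count as aromatic (quinoline).
The 8-membered ring has only sp² ring atoms; a planar conformation would have a fully conjugated π system of 8 electrons. But 8 = 4(2), which is 4n not 4n+2, so it is not aromatic (cyclooctatetraene) — cyclooctatetraene distorts into a non-planar tub to avoid antiaromaticity.
5 of the 7 rings are aromatic. Total: 5.

5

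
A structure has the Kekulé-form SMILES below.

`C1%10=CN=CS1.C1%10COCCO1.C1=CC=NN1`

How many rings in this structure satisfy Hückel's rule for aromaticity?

2

The SMILES encodes a five-membered ring with a sulfur at position 1 and a nitrogen at position 3 (in a C=N bond), with two double bonds; a six-membered saturated ring with oxygens at positions 1 and 4; a five-membered ring with two adjacent nitrogens (one bearing H, one in a double bond) and two double bonds.
The 5-membered ring with one sulfur and one =N– is planar and fully conjugated; 2 ring double bonds (4 π electrons) plus a heteroatom lone pair (2) give 6 π electrons. That satisfies 4n+2 with n=1, so it is aromatic (thiazole).
The 6-membered ring with two oxygens (1,4) has only sp³ atoms, so it is not fully conjugated — not aromatic (1,4-dioxane).
The 5-membered ring with two adjacent nitrogens (one N–H, one =N–) has a continuous p-orbital overlap around the ring; 2 ring double bonds (4 π electrons) plus a heteroatom lone pair (2) give 6 π electrons. 6 = 4(1)+2, so it is aromatic (pyrazole).
2 of the 3 rings are aromatic. Total: 2.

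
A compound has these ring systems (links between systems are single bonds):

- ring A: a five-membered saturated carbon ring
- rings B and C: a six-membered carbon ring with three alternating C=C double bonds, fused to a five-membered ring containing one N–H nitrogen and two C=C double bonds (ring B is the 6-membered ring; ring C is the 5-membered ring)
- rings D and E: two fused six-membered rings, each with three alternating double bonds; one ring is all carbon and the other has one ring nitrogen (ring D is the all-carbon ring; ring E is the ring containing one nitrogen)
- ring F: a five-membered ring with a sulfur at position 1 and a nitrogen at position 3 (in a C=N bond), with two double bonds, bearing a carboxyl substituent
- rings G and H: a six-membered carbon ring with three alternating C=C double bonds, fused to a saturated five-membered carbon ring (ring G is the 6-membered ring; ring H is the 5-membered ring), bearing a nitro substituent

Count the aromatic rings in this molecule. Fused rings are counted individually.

6

Ring A has only sp³ atoms, so it is not fully conjugated — not aromatic (cyclopentane).
Rings B and C form a fused bicyclic system (with one N–H) with 9 sp² atoms and 10 π electrons from ring double bonds plus a heteroatom lone pair. 10 = 4(2)+2, so the system is aromatic and both rings count as aromatic (indole).
Rings D and E form a fused bicyclic system (with one nitrogen) with 10 sp² atoms and 10 π electrons from ring double bonds. 10 = 4(2)+2, so the system is aromatic and both rings count as aromatic (quinoline).
Ring F is fully conjugated (every ring atom contributes a p orbital); 2 ring double bonds (4 π electrons) plus a heteroatom lone pair (2) give 6 π electrons. 6 = 4(1)+2, so ring F is aromatic (thiazole).
Ring G has a continuous p-orbital overlap around the ring; 3 ring double bonds give 6 π electrons. That satisfies 4n+2 with n=1, so ring G is aromatic (benzene ring).
Ring H has three sp³ carbons, so it is not fully conjugated — not aromatic (cyclopentane ring).
Aromatic: B, C, D, E, F, G. Total: 6.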